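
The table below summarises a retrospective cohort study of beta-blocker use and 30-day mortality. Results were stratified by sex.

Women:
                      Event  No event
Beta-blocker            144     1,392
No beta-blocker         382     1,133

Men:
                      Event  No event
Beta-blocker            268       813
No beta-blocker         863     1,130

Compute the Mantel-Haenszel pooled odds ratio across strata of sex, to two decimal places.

OR_MH = Σ(aᵢdᵢ/nᵢ) / Σ(bᵢcᵢ/nᵢ), where nᵢ is the stratum total.
Stratum 1 (Women): n = 3051; a·d/n = 144·1133/3051 = 53.4749; b·c/n = 1392·382/3051 = 174.2852
Stratum 2 (Men): n = 3074; a·d/n = 268·1130/3074 = 98.5166; b·c/n = 813·863/3074 = 228.2430
OR_MH = (53.4749 + 98.5166) / (174.2852 + 228.2430) = 151.9915 / 402.5282 = 0.37759

0.38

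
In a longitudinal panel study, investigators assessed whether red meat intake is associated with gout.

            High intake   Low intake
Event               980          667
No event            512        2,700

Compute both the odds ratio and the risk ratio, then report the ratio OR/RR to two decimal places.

2.34

Reading the table with exposure as columns: a = 980 (High intake, case), b = 512 (High intake, non-case), c = 667 (Low intake, case), d = 2700.
OR = (980·2700)/(512·667) = 2646000/341504 = 7.74808
Risk in exposed = 980/1492 = 0.65684; risk in unexposed = 667/3367 = 0.19810; RR = 3.31569
OR/RR = 7.74808 / 3.31569 = 2.33679
The outcome is not rare, so the OR lies further from 1 than the RR.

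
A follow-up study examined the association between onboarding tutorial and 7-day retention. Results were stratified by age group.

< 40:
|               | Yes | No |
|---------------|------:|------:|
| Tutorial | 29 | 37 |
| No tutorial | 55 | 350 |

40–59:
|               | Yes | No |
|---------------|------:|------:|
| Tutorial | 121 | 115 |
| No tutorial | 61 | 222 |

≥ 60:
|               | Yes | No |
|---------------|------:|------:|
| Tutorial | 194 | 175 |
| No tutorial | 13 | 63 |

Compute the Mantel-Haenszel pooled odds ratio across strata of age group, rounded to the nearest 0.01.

4.39

OR_MH = Σ(aᵢdᵢ/nᵢ) / Σ(bᵢcᵢ/nᵢ), where nᵢ is the stratum total.
Stratum 1 (< 40): n = 471; a·d/n = 29·350/471 = 21.5499; b·c/n = 37·55/471 = 4.3206
Stratum 2 (40–59): n = 519; a·d/n = 121·222/519 = 51.7572; b·c/n = 115·61/519 = 13.5164
Stratum 3 (≥ 60): n = 445; a·d/n = 194·63/445 = 27.4652; b·c/n = 175·13/445 = 5.1124
OR_MH = (21.5499 + 51.7572 + 27.4652) / (4.3206 + 13.5164 + 5.1124) = 100.7723 / 22.9493 = 4.39108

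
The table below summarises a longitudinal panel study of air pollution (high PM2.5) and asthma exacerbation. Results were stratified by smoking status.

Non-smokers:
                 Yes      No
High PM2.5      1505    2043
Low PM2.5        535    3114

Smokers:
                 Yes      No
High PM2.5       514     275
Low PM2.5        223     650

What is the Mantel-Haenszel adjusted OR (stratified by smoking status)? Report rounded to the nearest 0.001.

4.515

OR_MH = Σ(aᵢdᵢ/nᵢ) / Σ(bᵢcᵢ/nᵢ), where nᵢ is the stratum total.
Stratum 1 (Non-smokers): n = 7197; a·d/n = 1505·3114/7197 = 651.1838; b·c/n = 2043·535/7197 = 151.8695
Stratum 2 (Smokers): n = 1662; a·d/n = 514·650/1662 = 201.0229; b·c/n = 275·223/1662 = 36.8983
OR_MH = (651.1838 + 201.0229) / (151.8695 + 36.8983) = 852.2067 / 188.7678 = 4.51458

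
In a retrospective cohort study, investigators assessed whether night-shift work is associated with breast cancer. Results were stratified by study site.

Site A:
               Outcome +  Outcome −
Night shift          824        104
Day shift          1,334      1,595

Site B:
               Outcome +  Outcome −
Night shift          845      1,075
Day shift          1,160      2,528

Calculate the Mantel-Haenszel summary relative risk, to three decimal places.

1.645

RR_MH = Σ(aᵢ·n₀ᵢ/nᵢ) / Σ(cᵢ·n₁ᵢ/nᵢ), with n₁ᵢ = aᵢ+bᵢ (exposed), n₀ᵢ = cᵢ+dᵢ (unexposed), nᵢ = n₁ᵢ+n₀ᵢ.
Stratum 1 (Site A): n₁ = 928, n₀ = 2929, n = 3857; a·n₀/n = 824·2929/3857 = 625.7444; c·n₁/n = 1334·928/3857 = 320.9624
Stratum 2 (Site B): n₁ = 1920, n₀ = 3688, n = 5608; a·n₀/n = 845·3688/5608 = 555.6990; c·n₁/n = 1160·1920/5608 = 397.1469
RR_MH = (625.7444 + 555.6990) / (320.9624 + 397.1469) = 1181.4434 / 718.1093 = 1.64521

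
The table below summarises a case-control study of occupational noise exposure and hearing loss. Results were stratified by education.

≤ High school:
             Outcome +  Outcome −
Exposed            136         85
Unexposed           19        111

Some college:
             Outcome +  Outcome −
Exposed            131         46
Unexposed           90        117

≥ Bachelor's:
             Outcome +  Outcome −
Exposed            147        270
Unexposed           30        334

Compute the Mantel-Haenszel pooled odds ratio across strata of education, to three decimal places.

5.661

OR_MH = Σ(aᵢdᵢ/nᵢ) / Σ(bᵢcᵢ/nᵢ), where nᵢ is the stratum total.
Stratum 1 (≤ High school): n = 351; a·d/n = 136·111/351 = 43.0085; b·c/n = 85·19/351 = 4.6011
Stratum 2 (Some college): n = 384; a·d/n = 131·117/384 = 39.9141; b·c/n = 46·90/384 = 10.7812
Stratum 3 (≥ Bachelor's): n = 781; a·d/n = 147·334/781 = 62.8656; b·c/n = 270·30/781 = 10.3713
OR_MH = (43.0085 + 39.9141 + 62.8656) / (4.6011 + 10.7812 + 10.3713) = 145.7882 / 25.7537 = 5.66086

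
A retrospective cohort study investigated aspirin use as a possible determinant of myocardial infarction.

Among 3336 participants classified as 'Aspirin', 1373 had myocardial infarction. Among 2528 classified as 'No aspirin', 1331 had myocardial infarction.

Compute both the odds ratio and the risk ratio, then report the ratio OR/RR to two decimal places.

0.80

From the description: a = 1373, b = 1963, c = 1331, d = 1197.
OR = (1373·1197)/(1963·1331) = 1643481/2612753 = 0.62902
Risk in exposed = 1373/3336 = 0.41157; risk in unexposed = 1331/2528 = 0.52650; RR = 0.78171
OR/RR = 0.62902 / 0.78171 = 0.80468
The outcome is not rare, so the OR lies further from 1 than the RR.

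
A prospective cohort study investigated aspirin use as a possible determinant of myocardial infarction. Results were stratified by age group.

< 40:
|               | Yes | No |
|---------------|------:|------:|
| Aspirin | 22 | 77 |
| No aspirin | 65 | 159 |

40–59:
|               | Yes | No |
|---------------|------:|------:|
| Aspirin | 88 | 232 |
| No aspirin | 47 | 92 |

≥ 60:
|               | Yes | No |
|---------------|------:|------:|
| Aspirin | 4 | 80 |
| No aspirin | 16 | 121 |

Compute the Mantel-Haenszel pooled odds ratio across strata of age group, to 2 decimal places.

OR_MH = Σ(aᵢdᵢ/nᵢ) / Σ(bᵢcᵢ/nᵢ), where nᵢ is the stratum total.
Stratum 1 (< 40): n = 323; a·d/n = 22·159/323 = 10.8297; b·c/n = 77·65/323 = 15.4954
Stratum 2 (40–59): n = 459; a·d/n = 88·92/459 = 17.6383; b·c/n = 232·47/459 = 23.7560
Stratum 3 (≥ 60): n = 221; a·d/n = 4·121/221 = 2.1900; b·c/n = 80·16/221 = 5.7919
OR_MH = (10.8297 + 17.6383 + 2.1900) / (15.4954 + 23.7560 + 5.7919) = 30.6581 / 45.0432 = 0.68064

0.68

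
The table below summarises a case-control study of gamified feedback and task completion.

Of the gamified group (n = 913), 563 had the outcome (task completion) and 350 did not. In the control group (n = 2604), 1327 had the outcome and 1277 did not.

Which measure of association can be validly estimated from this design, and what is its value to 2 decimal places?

From the description: a = 563, b = 350, c = 1327, d = 1277.
This is a case-control study: participants were sampled on outcome status, so risks in the source population cannot be estimated directly — relative risk is not valid here. The odds ratio is the appropriate measure.
OR = (a·d)/(b·c) = (563 × 1277) / (350 × 1327) = 718951 / 464450 = 1.54796

1.55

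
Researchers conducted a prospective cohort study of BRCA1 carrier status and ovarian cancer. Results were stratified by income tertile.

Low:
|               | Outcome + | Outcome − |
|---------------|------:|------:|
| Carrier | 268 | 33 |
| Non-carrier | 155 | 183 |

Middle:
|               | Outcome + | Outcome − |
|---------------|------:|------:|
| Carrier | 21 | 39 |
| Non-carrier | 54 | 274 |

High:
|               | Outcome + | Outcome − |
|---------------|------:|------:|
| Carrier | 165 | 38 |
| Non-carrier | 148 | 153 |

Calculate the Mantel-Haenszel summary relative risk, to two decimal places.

RR_MH = Σ(aᵢ·n₀ᵢ/nᵢ) / Σ(cᵢ·n₁ᵢ/nᵢ), with n₁ᵢ = aᵢ+bᵢ (exposed), n₀ᵢ = cᵢ+dᵢ (unexposed), nᵢ = n₁ᵢ+n₀ᵢ.
Stratum 1 (Low): n₁ = 301, n₀ = 338, n = 639; a·n₀/n = 268·338/639 = 141.7590; c·n₁/n = 155·301/639 = 73.0125
Stratum 2 (Middle): n₁ = 60, n₀ = 328, n = 388; a·n₀/n = 21·328/388 = 17.7526; c·n₁/n = 54·60/388 = 8.3505
Stratum 3 (High): n₁ = 203, n₀ = 301, n = 504; a·n₀/n = 165·301/504 = 98.5417; c·n₁/n = 148·203/504 = 59.6111
RR_MH = (141.7590 + 17.7526 + 98.5417) / (73.0125 + 8.3505 + 59.6111) = 258.0532 / 140.9741 = 1.83050

1.83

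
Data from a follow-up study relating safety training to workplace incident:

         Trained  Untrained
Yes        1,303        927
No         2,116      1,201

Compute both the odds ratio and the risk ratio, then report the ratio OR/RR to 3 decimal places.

0.912

Reading the table with exposure as columns: a = 1303 (Trained, case), b = 2116 (Trained, non-case), c = 927 (Untrained, case), d = 1201.
OR = (1303·1201)/(2116·927) = 1564903/1961532 = 0.79780
Risk in exposed = 1303/3419 = 0.38111; risk in unexposed = 927/2128 = 0.43562; RR = 0.87486
OR/RR = 0.79780 / 0.87486 = 0.91192
The outcome is not rare, so the OR lies further from 1 than the RR.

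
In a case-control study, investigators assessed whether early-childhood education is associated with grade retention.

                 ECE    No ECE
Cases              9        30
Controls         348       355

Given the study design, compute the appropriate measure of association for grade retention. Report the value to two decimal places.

Reading the table with exposure as columns: a = 9 (ECE, case), b = 348 (ECE, non-case), c = 30 (No ECE, case), d = 355.
This is a case-control study: participants were sampled on outcome status, so risks in the source population cannot be estimated directly — relative risk is not valid here. The odds ratio is the appropriate measure.
OR = (a·d)/(b·c) = (9 × 355) / (348 × 30) = 3195 / 10440 = 0.30603

0.31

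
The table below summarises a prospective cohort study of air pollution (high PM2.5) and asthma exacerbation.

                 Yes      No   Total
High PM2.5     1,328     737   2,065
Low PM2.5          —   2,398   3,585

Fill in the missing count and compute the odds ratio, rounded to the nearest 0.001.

3.640

The missing cell is in the unexposed row: 3585 − 2398 = 1187.
So a = 1328, b = 737, c = 1187, d = 2398.
OR = (a·d)/(b·c) = (1328 × 2398) / (737 × 1187) = 3184544 / 874819 = 3.64023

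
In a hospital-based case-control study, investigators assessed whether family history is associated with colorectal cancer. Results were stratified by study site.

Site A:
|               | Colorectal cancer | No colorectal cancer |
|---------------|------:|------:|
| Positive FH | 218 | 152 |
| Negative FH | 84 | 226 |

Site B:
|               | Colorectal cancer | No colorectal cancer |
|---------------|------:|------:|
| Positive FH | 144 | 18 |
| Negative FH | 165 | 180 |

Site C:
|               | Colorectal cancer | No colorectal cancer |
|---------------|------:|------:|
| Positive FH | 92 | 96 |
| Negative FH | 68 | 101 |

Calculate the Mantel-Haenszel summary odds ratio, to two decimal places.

3.49

OR_MH = Σ(aᵢdᵢ/nᵢ) / Σ(bᵢcᵢ/nᵢ), where nᵢ is the stratum total.
Stratum 1 (Site A): n = 680; a·d/n = 218·226/680 = 72.4529; b·c/n = 152·84/680 = 18.7765
Stratum 2 (Site B): n = 507; a·d/n = 144·180/507 = 51.1243; b·c/n = 18·165/507 = 5.8580
Stratum 3 (Site C): n = 357; a·d/n = 92·101/357 = 26.0280; b·c/n = 96·68/357 = 18.2857
OR_MH = (72.4529 + 51.1243 + 26.0280) / (18.7765 + 5.8580 + 18.2857) = 149.6052 / 42.9202 = 3.48566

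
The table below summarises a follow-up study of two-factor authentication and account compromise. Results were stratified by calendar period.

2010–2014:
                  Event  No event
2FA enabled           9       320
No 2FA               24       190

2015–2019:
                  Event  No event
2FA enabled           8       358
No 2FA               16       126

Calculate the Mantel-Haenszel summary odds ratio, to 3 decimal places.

OR_MH = Σ(aᵢdᵢ/nᵢ) / Σ(bᵢcᵢ/nᵢ), where nᵢ is the stratum total.
Stratum 1 (2010–2014): n = 543; a·d/n = 9·190/543 = 3.1492; b·c/n = 320·24/543 = 14.1436
Stratum 2 (2015–2019): n = 508; a·d/n = 8·126/508 = 1.9843; b·c/n = 358·16/508 = 11.2756
OR_MH = (3.1492 + 1.9843) / (14.1436 + 11.2756) = 5.1334 / 25.4192 = 0.20195

0.202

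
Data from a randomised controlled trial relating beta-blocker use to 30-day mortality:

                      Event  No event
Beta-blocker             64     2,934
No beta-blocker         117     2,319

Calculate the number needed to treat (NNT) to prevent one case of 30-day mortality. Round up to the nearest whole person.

Risk in treated group = 64/2998 = 0.02135; risk in control = 117/2436 = 0.04803.
Absolute risk reduction = 0.04803 − 0.02135 = 0.02668
NNT = 1 / ARR = 1 / 0.02668 = 37.478 → round up → 38

38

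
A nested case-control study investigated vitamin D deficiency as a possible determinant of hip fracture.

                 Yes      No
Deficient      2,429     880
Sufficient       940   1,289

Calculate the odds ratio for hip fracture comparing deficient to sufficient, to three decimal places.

Cells: a = 2429, b = 880, c = 940, d = 1289.
OR = (a·d)/(b·c) = (2429 × 1289) / (880 × 940) = 3130981 / 827200 = 3.78504
The odds of hip fracture are about 3.79 times as high in the deficient group.

3.785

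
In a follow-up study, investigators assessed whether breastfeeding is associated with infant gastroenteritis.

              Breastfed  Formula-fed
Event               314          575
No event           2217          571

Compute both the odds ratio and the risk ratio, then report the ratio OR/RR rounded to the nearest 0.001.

0.569

Reading the table with exposure as columns: a = 314 (Breastfed, case), b = 2217 (Breastfed, non-case), c = 575 (Formula-fed, case), d = 571.
OR = (314·571)/(2217·575) = 179294/1274775 = 0.14065
Risk in exposed = 314/2531 = 0.12406; risk in unexposed = 575/1146 = 0.50175; RR = 0.24726
OR/RR = 0.14065 / 0.24726 = 0.56882
The outcome is not rare, so the OR lies further from 1 than the RR.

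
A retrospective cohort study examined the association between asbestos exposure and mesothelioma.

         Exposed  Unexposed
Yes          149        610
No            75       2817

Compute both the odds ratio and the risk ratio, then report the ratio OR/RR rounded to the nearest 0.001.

Reading the table with exposure as columns: a = 149 (Exposed, case), b = 75 (Exposed, non-case), c = 610 (Unexposed, case), d = 2817.
OR = (149·2817)/(75·610) = 419733/45750 = 9.17449
Risk in exposed = 149/224 = 0.66518; risk in unexposed = 610/3427 = 0.17800; RR = 3.73700
OR/RR = 9.17449 / 3.73700 = 2.45505
The outcome is not rare, so the OR lies further from 1 than the RR.

2.455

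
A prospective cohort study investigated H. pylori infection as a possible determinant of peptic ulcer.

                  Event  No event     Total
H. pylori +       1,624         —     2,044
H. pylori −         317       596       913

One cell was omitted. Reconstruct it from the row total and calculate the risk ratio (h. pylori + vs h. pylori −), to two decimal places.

2.29

The missing cell is in the exposed row: 2044 − 1624 = 420.
So a = 1624, b = 420, c = 317, d = 596.
RR = [a/(a+b)] / [c/(c+d)] = (1624/2044) / (317/913) = 0.79452/0.34721 = 2.28832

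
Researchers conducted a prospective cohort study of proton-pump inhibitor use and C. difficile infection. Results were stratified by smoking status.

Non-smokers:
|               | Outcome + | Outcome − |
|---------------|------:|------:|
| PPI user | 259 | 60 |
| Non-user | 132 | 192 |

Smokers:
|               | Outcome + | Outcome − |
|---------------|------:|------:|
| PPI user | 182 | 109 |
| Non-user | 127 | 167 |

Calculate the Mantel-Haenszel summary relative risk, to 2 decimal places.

RR_MH = Σ(aᵢ·n₀ᵢ/nᵢ) / Σ(cᵢ·n₁ᵢ/nᵢ), with n₁ᵢ = aᵢ+bᵢ (exposed), n₀ᵢ = cᵢ+dᵢ (unexposed), nᵢ = n₁ᵢ+n₀ᵢ.
Stratum 1 (Non-smokers): n₁ = 319, n₀ = 324, n = 643; a·n₀/n = 259·324/643 = 130.5070; c·n₁/n = 132·319/643 = 65.4868
Stratum 2 (Smokers): n₁ = 291, n₀ = 294, n = 585; a·n₀/n = 182·294/585 = 91.4667; c·n₁/n = 127·291/585 = 63.1744
RR_MH = (130.5070 + 91.4667) / (65.4868 + 63.1744) = 221.9737 / 128.6611 = 1.72526

1.73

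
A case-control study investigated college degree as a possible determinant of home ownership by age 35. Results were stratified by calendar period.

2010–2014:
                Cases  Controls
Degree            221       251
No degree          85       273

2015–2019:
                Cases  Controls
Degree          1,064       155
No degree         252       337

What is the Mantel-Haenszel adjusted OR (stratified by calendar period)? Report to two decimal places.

5.73

OR_MH = Σ(aᵢdᵢ/nᵢ) / Σ(bᵢcᵢ/nᵢ), where nᵢ is the stratum total.
Stratum 1 (2010–2014): n = 830; a·d/n = 221·273/830 = 72.6904; b·c/n = 251·85/830 = 25.7048
Stratum 2 (2015–2019): n = 1808; a·d/n = 1064·337/1808 = 198.3230; b·c/n = 155·252/1808 = 21.6040
OR_MH = (72.6904 + 198.3230) / (25.7048 + 21.6040) = 271.0134 / 47.3088 = 5.72860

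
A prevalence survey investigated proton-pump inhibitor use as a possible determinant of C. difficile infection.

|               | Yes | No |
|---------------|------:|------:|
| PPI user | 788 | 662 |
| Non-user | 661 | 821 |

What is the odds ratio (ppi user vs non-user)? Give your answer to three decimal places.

Cells: a = 788, b = 662, c = 661, d = 821.
OR = (a·d)/(b·c) = (788 × 821) / (662 × 661) = 646948 / 437582 = 1.47846
The odds of C. difficile infection are about 1.48 times as high in the ppi user group.

1.478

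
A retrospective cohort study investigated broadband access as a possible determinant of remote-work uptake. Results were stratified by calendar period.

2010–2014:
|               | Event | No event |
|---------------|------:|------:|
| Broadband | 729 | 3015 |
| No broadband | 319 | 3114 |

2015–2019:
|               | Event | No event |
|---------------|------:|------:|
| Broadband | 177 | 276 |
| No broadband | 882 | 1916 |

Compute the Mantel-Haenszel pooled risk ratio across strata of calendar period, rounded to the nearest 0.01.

1.73

RR_MH = Σ(aᵢ·n₀ᵢ/nᵢ) / Σ(cᵢ·n₁ᵢ/nᵢ), with n₁ᵢ = aᵢ+bᵢ (exposed), n₀ᵢ = cᵢ+dᵢ (unexposed), nᵢ = n₁ᵢ+n₀ᵢ.
Stratum 1 (2010–2014): n₁ = 3744, n₀ = 3433, n = 7177; a·n₀/n = 729·3433/7177 = 348.7052; c·n₁/n = 319·3744/7177 = 166.4116
Stratum 2 (2015–2019): n₁ = 453, n₀ = 2798, n = 3251; a·n₀/n = 177·2798/3251 = 152.3365; c·n₁/n = 882·453/3251 = 122.8994
RR_MH = (348.7052 + 152.3365) / (166.4116 + 122.8994) = 501.0417 / 289.3110 = 1.73184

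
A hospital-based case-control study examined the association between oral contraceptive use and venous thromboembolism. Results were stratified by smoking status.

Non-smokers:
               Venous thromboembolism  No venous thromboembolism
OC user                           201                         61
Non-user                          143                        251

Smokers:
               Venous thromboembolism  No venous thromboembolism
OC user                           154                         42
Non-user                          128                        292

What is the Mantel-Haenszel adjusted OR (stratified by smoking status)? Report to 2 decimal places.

6.81

OR_MH = Σ(aᵢdᵢ/nᵢ) / Σ(bᵢcᵢ/nᵢ), where nᵢ is the stratum total.
Stratum 1 (Non-smokers): n = 656; a·d/n = 201·251/656 = 76.9070; b·c/n = 61·143/656 = 13.2973
Stratum 2 (Smokers): n = 616; a·d/n = 154·292/616 = 73.0000; b·c/n = 42·128/616 = 8.7273
OR_MH = (76.9070 + 73.0000) / (13.2973 + 8.7273) = 149.9070 / 22.0245 = 6.80637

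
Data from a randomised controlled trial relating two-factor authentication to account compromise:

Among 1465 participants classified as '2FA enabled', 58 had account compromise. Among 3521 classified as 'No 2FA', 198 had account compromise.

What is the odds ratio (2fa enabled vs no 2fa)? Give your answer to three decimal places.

From the description: a = 58, b = 1407, c = 198, d = 3323.
OR = (a·d)/(b·c) = (58 × 3323) / (1407 × 198) = 192734 / 278586 = 0.69183
Exposure is associated with lower odds of account compromise (OR = 0.69 < 1).

0.692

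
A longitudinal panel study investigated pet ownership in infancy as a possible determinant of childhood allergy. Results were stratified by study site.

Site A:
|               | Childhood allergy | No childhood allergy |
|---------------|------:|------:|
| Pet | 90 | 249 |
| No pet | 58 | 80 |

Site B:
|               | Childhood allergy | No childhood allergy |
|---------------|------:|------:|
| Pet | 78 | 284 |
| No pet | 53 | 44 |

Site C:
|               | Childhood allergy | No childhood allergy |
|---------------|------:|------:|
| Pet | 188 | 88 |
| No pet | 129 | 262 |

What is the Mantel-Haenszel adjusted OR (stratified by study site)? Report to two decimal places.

OR_MH = Σ(aᵢdᵢ/nᵢ) / Σ(bᵢcᵢ/nᵢ), where nᵢ is the stratum total.
Stratum 1 (Site A): n = 477; a·d/n = 90·80/477 = 15.0943; b·c/n = 249·58/477 = 30.2767
Stratum 2 (Site B): n = 459; a·d/n = 78·44/459 = 7.4771; b·c/n = 284·53/459 = 32.7930
Stratum 3 (Site C): n = 667; a·d/n = 188·262/667 = 73.8471; b·c/n = 88·129/667 = 17.0195
OR_MH = (15.0943 + 7.4771 + 73.8471) / (30.2767 + 32.7930 + 17.0195) = 96.4185 / 80.0892 = 1.20389

1.20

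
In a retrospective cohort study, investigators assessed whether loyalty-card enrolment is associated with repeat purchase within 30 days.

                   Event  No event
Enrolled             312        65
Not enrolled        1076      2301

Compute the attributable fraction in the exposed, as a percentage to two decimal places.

Cells: a = 312, b = 65, c = 1076, d = 2301.
Risk in exposed = 312/377 = 0.82759; risk in unexposed = 1076/3377 = 0.31863.
RR = 0.82759/0.31863 = 2.59736
AR% = (RR − 1)/RR × 100 = (2.59736 − 1)/2.59736 × 100 = 61.4994%

61.50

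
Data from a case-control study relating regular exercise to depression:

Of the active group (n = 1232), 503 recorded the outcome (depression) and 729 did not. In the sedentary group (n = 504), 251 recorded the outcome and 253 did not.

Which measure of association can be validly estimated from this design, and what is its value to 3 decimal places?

0.695

From the description: a = 503, b = 729, c = 251, d = 253.
This is a case-control study: participants were sampled on outcome status, so risks in the source population cannot be estimated directly — relative risk is not valid here. The odds ratio is the appropriate measure.
OR = (a·d)/(b·c) = (503 × 253) / (729 × 251) = 127259 / 182979 = 0.69548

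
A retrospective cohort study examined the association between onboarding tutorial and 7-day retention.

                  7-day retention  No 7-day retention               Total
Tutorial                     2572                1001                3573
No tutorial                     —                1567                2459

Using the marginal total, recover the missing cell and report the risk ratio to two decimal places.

1.98

The missing cell is in the unexposed row: 2459 − 1567 = 892.
So a = 2572, b = 1001, c = 892, d = 1567.
RR = [a/(a+b)] / [c/(c+d)] = (2572/3573) / (892/2459) = 0.71984/0.36275 = 1.98441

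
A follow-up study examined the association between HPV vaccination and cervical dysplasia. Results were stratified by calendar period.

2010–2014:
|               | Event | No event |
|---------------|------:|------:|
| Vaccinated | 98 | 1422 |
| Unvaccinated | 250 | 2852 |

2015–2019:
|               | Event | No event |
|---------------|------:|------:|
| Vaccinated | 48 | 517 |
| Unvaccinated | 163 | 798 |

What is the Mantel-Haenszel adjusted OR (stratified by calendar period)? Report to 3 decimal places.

OR_MH = Σ(aᵢdᵢ/nᵢ) / Σ(bᵢcᵢ/nᵢ), where nᵢ is the stratum total.
Stratum 1 (2010–2014): n = 4622; a·d/n = 98·2852/4622 = 60.4708; b·c/n = 1422·250/4622 = 76.9148
Stratum 2 (2015–2019): n = 1526; a·d/n = 48·798/1526 = 25.1009; b·c/n = 517·163/1526 = 55.2235
OR_MH = (60.4708 + 25.1009) / (76.9148 + 55.2235) = 85.5717 / 132.1382 = 0.64759

0.648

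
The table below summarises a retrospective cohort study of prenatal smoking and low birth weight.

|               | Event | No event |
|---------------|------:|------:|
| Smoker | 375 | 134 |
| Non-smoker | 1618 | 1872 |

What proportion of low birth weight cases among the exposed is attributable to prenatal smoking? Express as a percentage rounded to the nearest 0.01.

37.07

Cells: a = 375, b = 134, c = 1618, d = 1872.
Risk in exposed = 375/509 = 0.73674; risk in unexposed = 1618/3490 = 0.46361.
RR = 0.73674/0.46361 = 1.58913
AR% = (RR − 1)/RR × 100 = (1.58913 − 1)/1.58913 × 100 = 37.0726%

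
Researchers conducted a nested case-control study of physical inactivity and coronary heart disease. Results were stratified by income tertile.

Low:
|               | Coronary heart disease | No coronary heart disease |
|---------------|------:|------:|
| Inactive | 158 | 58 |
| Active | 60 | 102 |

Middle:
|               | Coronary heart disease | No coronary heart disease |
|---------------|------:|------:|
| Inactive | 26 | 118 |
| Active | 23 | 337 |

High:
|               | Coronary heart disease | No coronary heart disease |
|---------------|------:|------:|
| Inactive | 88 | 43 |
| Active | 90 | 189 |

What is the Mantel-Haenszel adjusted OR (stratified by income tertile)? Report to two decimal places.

4.19

OR_MH = Σ(aᵢdᵢ/nᵢ) / Σ(bᵢcᵢ/nᵢ), where nᵢ is the stratum total.
Stratum 1 (Low): n = 378; a·d/n = 158·102/378 = 42.6349; b·c/n = 58·60/378 = 9.2063
Stratum 2 (Middle): n = 504; a·d/n = 26·337/504 = 17.3849; b·c/n = 118·23/504 = 5.3849
Stratum 3 (High): n = 410; a·d/n = 88·189/410 = 40.5659; b·c/n = 43·90/410 = 9.4390
OR_MH = (42.6349 + 17.3849 + 40.5659) / (9.2063 + 5.3849 + 9.4390) = 100.5857 / 24.0303 = 4.18579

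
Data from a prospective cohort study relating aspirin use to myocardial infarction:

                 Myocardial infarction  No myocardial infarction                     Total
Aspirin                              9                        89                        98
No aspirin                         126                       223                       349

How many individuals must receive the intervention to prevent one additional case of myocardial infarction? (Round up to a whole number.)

Risk in treated group = 9/98 = 0.09184; risk in control = 126/349 = 0.36103.
Absolute risk reduction = 0.36103 − 0.09184 = 0.26919
NNT = 1 / ARR = 1 / 0.26919 = 3.715 → round up → 4

4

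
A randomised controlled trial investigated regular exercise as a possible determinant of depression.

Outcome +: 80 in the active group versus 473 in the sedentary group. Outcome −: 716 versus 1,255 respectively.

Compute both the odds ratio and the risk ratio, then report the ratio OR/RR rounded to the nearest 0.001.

0.807

From the description: a = 80, b = 716, c = 473, d = 1255.
OR = (80·1255)/(716·473) = 100400/338668 = 0.29646
Risk in exposed = 80/796 = 0.10050; risk in unexposed = 473/1728 = 0.27373; RR = 0.36716
OR/RR = 0.29646 / 0.36716 = 0.80742
The outcome is not rare, so the OR lies further from 1 than the RR.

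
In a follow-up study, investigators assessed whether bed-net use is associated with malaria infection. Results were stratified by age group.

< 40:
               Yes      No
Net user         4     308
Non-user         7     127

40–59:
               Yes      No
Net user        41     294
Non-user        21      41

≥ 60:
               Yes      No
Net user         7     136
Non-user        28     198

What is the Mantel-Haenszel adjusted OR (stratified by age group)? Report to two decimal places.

OR_MH = Σ(aᵢdᵢ/nᵢ) / Σ(bᵢcᵢ/nᵢ), where nᵢ is the stratum total.
Stratum 1 (< 40): n = 446; a·d/n = 4·127/446 = 1.1390; b·c/n = 308·7/446 = 4.8341
Stratum 2 (40–59): n = 397; a·d/n = 41·41/397 = 4.2343; b·c/n = 294·21/397 = 15.5516
Stratum 3 (≥ 60): n = 369; a·d/n = 7·198/369 = 3.7561; b·c/n = 136·28/369 = 10.3198
OR_MH = (1.1390 + 4.2343 + 3.7561) / (4.8341 + 15.5516 + 10.3198) = 9.1294 / 30.7055 = 0.29732

0.30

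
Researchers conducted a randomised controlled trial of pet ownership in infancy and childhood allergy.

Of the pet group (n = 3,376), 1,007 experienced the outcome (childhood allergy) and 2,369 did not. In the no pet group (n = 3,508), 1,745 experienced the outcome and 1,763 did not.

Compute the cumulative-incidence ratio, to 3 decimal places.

From the description: a = 1007, b = 2369, c = 1745, d = 1763.
Risk in exposed = 1007/3376 = 0.29828; risk in unexposed = 1745/3508 = 0.49743.
RR = 0.29828 / 0.49743 = 0.59964
The risk is 40% lower among the exposed than among the unexposed.

0.600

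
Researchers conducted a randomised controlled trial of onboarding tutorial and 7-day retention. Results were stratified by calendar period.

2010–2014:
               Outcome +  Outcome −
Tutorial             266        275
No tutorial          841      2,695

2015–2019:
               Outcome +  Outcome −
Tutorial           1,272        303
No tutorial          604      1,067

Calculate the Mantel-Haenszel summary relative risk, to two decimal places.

RR_MH = Σ(aᵢ·n₀ᵢ/nᵢ) / Σ(cᵢ·n₁ᵢ/nᵢ), with n₁ᵢ = aᵢ+bᵢ (exposed), n₀ᵢ = cᵢ+dᵢ (unexposed), nᵢ = n₁ᵢ+n₀ᵢ.
Stratum 1 (2010–2014): n₁ = 541, n₀ = 3536, n = 4077; a·n₀/n = 266·3536/4077 = 230.7030; c·n₁/n = 841·541/4077 = 111.5970
Stratum 2 (2015–2019): n₁ = 1575, n₀ = 1671, n = 3246; a·n₀/n = 1272·1671/3246 = 654.8096; c·n₁/n = 604·1575/3246 = 293.0684
RR_MH = (230.7030 + 654.8096) / (111.5970 + 293.0684) = 885.5126 / 404.6654 = 2.18826

2.19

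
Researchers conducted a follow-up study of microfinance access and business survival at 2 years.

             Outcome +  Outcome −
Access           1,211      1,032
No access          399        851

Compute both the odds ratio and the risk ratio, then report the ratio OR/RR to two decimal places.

Cells: a = 1211, b = 1032, c = 399, d = 851.
OR = (1211·851)/(1032·399) = 1030561/411768 = 2.50277
Risk in exposed = 1211/2243 = 0.53990; risk in unexposed = 399/1250 = 0.31920; RR = 1.69142
OR/RR = 2.50277 / 1.69142 = 1.47968
The outcome is not rare, so the OR lies further from 1 than the RR.

1.48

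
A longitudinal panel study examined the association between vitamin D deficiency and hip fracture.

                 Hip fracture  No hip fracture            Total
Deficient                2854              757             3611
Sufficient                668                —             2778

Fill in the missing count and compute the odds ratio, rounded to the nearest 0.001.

The missing cell is in the unexposed row: 2778 − 668 = 2110.
So a = 2854, b = 757, c = 668, d = 2110.
OR = (a·d)/(b·c) = (2854 × 2110) / (757 × 668) = 6021940 / 505676 = 11.90869

11.909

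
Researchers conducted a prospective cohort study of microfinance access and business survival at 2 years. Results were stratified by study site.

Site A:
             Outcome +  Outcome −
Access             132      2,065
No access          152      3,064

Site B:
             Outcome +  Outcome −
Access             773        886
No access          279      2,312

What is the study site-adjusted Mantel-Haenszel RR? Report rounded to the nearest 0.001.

RR_MH = Σ(aᵢ·n₀ᵢ/nᵢ) / Σ(cᵢ·n₁ᵢ/nᵢ), with n₁ᵢ = aᵢ+bᵢ (exposed), n₀ᵢ = cᵢ+dᵢ (unexposed), nᵢ = n₁ᵢ+n₀ᵢ.
Stratum 1 (Site A): n₁ = 2197, n₀ = 3216, n = 5413; a·n₀/n = 132·3216/5413 = 78.4245; c·n₁/n = 152·2197/5413 = 61.6930
Stratum 2 (Site B): n₁ = 1659, n₀ = 2591, n = 4250; a·n₀/n = 773·2591/4250 = 471.2572; c·n₁/n = 279·1659/4250 = 108.9085
RR_MH = (78.4245 + 471.2572) / (61.6930 + 108.9085) = 549.6817 / 170.6014 = 3.22202

3.222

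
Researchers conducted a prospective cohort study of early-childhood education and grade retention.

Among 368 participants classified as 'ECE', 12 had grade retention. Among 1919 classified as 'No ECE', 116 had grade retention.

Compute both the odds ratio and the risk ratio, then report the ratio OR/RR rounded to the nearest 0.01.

From the description: a = 12, b = 356, c = 116, d = 1803.
OR = (12·1803)/(356·116) = 21636/41296 = 0.52392
Risk in exposed = 12/368 = 0.03261; risk in unexposed = 116/1919 = 0.06045; RR = 0.53945
OR/RR = 0.52392 / 0.53945 = 0.97122
The outcome is rare in both groups, so OR ≈ RR (ratio near 1).

0.97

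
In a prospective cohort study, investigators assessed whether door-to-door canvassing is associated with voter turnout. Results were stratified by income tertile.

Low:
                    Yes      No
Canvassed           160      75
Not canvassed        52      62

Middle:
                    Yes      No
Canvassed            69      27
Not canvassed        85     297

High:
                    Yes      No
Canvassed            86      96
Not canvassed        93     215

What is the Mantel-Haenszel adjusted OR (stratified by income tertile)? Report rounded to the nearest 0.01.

3.19

OR_MH = Σ(aᵢdᵢ/nᵢ) / Σ(bᵢcᵢ/nᵢ), where nᵢ is the stratum total.
Stratum 1 (Low): n = 349; a·d/n = 160·62/349 = 28.4241; b·c/n = 75·52/349 = 11.1748
Stratum 2 (Middle): n = 478; a·d/n = 69·297/478 = 42.8724; b·c/n = 27·85/478 = 4.8013
Stratum 3 (High): n = 490; a·d/n = 86·215/490 = 37.7347; b·c/n = 96·93/490 = 18.2204
OR_MH = (28.4241 + 42.8724 + 37.7347) / (11.1748 + 4.8013 + 18.2204) = 109.0311 / 34.1964 = 3.18838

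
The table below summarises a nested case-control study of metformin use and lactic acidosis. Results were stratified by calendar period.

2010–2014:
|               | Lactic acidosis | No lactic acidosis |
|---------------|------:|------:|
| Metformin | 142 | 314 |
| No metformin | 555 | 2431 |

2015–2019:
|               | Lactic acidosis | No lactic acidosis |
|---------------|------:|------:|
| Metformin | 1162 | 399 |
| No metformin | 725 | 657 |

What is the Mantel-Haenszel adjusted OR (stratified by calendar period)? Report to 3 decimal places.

2.415

OR_MH = Σ(aᵢdᵢ/nᵢ) / Σ(bᵢcᵢ/nᵢ), where nᵢ is the stratum total.
Stratum 1 (2010–2014): n = 3442; a·d/n = 142·2431/3442 = 100.2911; b·c/n = 314·555/3442 = 50.6304
Stratum 2 (2015–2019): n = 2943; a·d/n = 1162·657/2943 = 259.4067; b·c/n = 399·725/2943 = 98.2926
OR_MH = (100.2911 + 259.4067) / (50.6304 + 98.2926) = 359.6978 / 148.9230 = 2.41533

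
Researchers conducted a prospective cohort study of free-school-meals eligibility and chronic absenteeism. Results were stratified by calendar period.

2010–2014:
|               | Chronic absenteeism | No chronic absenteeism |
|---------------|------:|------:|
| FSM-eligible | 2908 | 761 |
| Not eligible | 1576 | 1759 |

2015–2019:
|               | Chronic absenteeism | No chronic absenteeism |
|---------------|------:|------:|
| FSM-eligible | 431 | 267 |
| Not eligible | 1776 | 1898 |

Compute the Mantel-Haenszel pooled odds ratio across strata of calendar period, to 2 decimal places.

3.28

OR_MH = Σ(aᵢdᵢ/nᵢ) / Σ(bᵢcᵢ/nᵢ), where nᵢ is the stratum total.
Stratum 1 (2010–2014): n = 7004; a·d/n = 2908·1759/7004 = 730.3215; b·c/n = 761·1576/7004 = 171.2359
Stratum 2 (2015–2019): n = 4372; a·d/n = 431·1898/4372 = 187.1084; b·c/n = 267·1776/4372 = 108.4611
OR_MH = (730.3215 + 187.1084) / (171.2359 + 108.4611) = 917.4299 / 279.6970 = 3.28009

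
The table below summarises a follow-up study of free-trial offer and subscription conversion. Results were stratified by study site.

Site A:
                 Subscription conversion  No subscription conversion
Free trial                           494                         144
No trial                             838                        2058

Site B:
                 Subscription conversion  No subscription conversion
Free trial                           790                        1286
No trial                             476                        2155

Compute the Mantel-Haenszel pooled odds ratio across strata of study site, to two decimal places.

OR_MH = Σ(aᵢdᵢ/nᵢ) / Σ(bᵢcᵢ/nᵢ), where nᵢ is the stratum total.
Stratum 1 (Site A): n = 3534; a·d/n = 494·2058/3534 = 287.6774; b·c/n = 144·838/3534 = 34.1460
Stratum 2 (Site B): n = 4707; a·d/n = 790·2155/4707 = 361.6847; b·c/n = 1286·476/4707 = 130.0480
OR_MH = (287.6774 + 361.6847) / (34.1460 + 130.0480) = 649.3621 / 164.1940 = 3.95485

3.95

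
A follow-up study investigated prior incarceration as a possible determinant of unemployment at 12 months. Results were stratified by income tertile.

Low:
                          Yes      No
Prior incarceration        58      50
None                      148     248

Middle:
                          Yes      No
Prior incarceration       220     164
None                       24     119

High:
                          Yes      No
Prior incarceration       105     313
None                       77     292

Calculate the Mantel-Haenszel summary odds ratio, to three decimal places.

OR_MH = Σ(aᵢdᵢ/nᵢ) / Σ(bᵢcᵢ/nᵢ), where nᵢ is the stratum total.
Stratum 1 (Low): n = 504; a·d/n = 58·248/504 = 28.5397; b·c/n = 50·148/504 = 14.6825
Stratum 2 (Middle): n = 527; a·d/n = 220·119/527 = 49.6774; b·c/n = 164·24/527 = 7.4687
Stratum 3 (High): n = 787; a·d/n = 105·292/787 = 38.9581; b·c/n = 313·77/787 = 30.6239
OR_MH = (28.5397 + 49.6774 + 38.9581) / (14.6825 + 7.4687 + 30.6239) = 117.1752 / 52.7751 = 2.22027

2.220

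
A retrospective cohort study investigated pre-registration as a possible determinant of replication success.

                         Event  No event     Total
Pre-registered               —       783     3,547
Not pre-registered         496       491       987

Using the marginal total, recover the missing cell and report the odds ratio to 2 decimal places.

3.49

The missing cell is in the exposed row: 3547 − 783 = 2764.
So a = 2764, b = 783, c = 496, d = 491.
OR = (a·d)/(b·c) = (2764 × 491) / (783 × 496) = 1357124 / 388368 = 3.49443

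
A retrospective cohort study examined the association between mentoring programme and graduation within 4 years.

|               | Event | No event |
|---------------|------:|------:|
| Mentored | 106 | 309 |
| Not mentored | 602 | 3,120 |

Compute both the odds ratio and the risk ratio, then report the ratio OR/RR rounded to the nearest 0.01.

1.13

Cells: a = 106, b = 309, c = 602, d = 3120.
OR = (106·3120)/(309·602) = 330720/186018 = 1.77789
Risk in exposed = 106/415 = 0.25542; risk in unexposed = 602/3722 = 0.16174; RR = 1.57920
OR/RR = 1.77789 / 1.57920 = 1.12582
The outcome is not rare, so the OR lies further from 1 than the RR.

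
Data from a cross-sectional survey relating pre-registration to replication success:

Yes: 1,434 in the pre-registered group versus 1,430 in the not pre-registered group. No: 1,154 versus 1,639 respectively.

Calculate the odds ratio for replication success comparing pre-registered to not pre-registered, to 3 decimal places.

1.424

From the description: a = 1434, b = 1154, c = 1430, d = 1639.
OR = (a·d)/(b·c) = (1434 × 1639) / (1154 × 1430) = 2350326 / 1650220 = 1.42425
The odds of replication success are about 1.42 times as high in the pre-registered group.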